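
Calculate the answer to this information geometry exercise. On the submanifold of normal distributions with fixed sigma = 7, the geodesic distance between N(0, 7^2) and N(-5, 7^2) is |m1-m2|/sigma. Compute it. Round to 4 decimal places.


On the fixed-variance normal subfamily, geodesic distance = |m1-m2|/sigma.
|0 - -5| = 5.
sigma = 7.
d = 5/7 = 0.7143

0.7143


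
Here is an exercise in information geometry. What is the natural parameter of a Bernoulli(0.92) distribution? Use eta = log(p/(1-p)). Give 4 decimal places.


Natural parameter for Bernoulli: eta = log(p/(1-p)).
p = 0.92, 1-p = 0.08.
p/(1-p) = 11.5.
eta = log(11.5) = 2.4423

2.4423


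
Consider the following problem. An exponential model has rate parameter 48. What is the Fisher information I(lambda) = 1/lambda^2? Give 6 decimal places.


Fisher information for exponential: I(lambda) = 1/lambda^2.
lambda = 48, lambda^2 = 2304.
I = 1/2304 = 0.000434

0.000434


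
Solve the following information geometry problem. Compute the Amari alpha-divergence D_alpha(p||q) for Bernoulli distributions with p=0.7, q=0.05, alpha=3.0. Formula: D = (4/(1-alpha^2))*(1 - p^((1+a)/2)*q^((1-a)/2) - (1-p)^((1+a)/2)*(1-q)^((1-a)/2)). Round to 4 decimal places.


Amari alpha-divergence:
D = (4/(1-alpha^2))*(1 - p^((1+a)/2)*q^((1-a)/2) - (1-p)^((1+a)/2)*(1-q)^((1-a)/2)).
alpha = 3.0, p = 0.7, q = 0.05.
e1 = (1+alpha)/2 = 2.0, e2 = (1-alpha)/2 = -1.0.
t1 = p^e1 * q^e2 = 0.7^2.0 * 0.05^-1.0 = 9.8.
t2 = (1-p)^e1 * (1-q)^e2 = 0.3^2.0 * 0.95^-1.0 = 0.094737.
4/(1-alpha^2) = -0.5.
D = -0.5*(1 - 9.8 - 0.094737) = 4.4474

4.4474


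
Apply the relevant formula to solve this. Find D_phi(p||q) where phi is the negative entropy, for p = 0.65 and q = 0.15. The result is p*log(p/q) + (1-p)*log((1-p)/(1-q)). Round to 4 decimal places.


Bregman divergence with negative entropy generator:
D = p*log(p/q) + (1-p)*log((1-p)/(1-q)).
p = 0.65, q = 0.15.
p*log(p/q) = 0.65*log(0.65/0.15) = 0.953119.
(1-p)*log((1-p)/(1-q)) = 0.35*log(0.35/0.85) = -0.310556.
D = 0.953119 + -0.310556 = 0.6426

0.6426


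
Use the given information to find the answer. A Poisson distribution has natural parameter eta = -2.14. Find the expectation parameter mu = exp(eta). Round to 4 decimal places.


Expectation parameter for Poisson exponential family:
mu = exp(eta).
eta = -2.14.
mu = exp(-2.14) = 0.1177

0.1177


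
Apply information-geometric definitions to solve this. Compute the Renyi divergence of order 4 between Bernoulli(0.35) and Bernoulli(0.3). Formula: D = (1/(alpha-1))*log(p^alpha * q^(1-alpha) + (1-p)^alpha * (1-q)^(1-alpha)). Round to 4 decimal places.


Renyi divergence of order alpha between Bernoulli distributions:
D = (1/(alpha-1))*log(p^alpha * q^(1-alpha) + (1-p)^alpha * (1-q)^(1-alpha)).
alpha = 4, p = 0.35, q = 0.3.
p^alpha * q^(1-alpha) = 0.35^4 * 0.3^-3 = 0.555787.
(1-p)^alpha * (1-q)^(1-alpha) = 0.65^4 * 0.7^-3 = 0.520426.
sum = 0.555787 + 0.520426 = 1.076213.
D = (1/3)*log(1.076213) = 0.0245

0.0245


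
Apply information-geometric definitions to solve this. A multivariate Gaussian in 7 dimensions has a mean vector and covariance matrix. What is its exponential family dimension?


Exponential family dimension calculation:
For 7-dim MVN: mean has 7 params, covariance has 7*8/2 = 28 unique entries.
Total dim = 7 + 28 = 35.

35


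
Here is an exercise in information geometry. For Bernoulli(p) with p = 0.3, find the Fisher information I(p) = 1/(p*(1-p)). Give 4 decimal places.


For Bernoulli(p), Fisher information is I(p) = 1/(p*(1-p)).
p = 0.3, 1-p = 0.7.
p*(1-p) = 0.21.
I(p) = 1/0.21 = 4.7619

4.7619


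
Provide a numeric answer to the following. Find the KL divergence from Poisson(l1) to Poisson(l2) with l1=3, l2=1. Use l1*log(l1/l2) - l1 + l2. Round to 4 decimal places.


KL divergence for Poisson:
KL = l1*log(l1/l2) - l1 + l2.
l1 = 3, l2 = 1.
log(3/1) = 1.098612.
l1*log(l1/l2) = 3 * 1.098612 = 3.295837.
KL = 3.295837 - 3 + 1 = 1.2958

1.2958


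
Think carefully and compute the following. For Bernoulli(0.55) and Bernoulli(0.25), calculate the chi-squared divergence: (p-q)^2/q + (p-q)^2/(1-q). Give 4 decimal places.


Chi-squared divergence between Bernoulli distributions:
chi^2 = (p-q)^2/q + (p-q)^2/(1-q).
p = 0.55, q = 0.25, p-q = 0.3.
(p-q)^2 = 0.09.
term1 = 0.09/0.25 = 0.36.
term2 = 0.09/0.75 = 0.12.
chi^2 = 0.36 + 0.12 = 0.4800

0.4800


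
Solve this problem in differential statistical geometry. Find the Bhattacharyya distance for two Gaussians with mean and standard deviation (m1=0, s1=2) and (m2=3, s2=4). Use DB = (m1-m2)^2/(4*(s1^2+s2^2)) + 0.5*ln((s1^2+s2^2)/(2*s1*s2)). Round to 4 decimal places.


Bhattacharyya distance between two Gaussians:
DB = (m1-m2)^2/(4*(s1^2+s2^2)) + (1/2)*ln((s1^2+s2^2)/(2*s1*s2)).
(m1-m2)^2 = (-3)^2 = 9.
s1^2+s2^2 = 4 + 16 = 20.
term1 = 9/80 = 0.1125.
term2 = 0.5*ln(20/16.0) = 0.111572.
DB = 0.1125 + 0.111572 = 0.2241

0.2241


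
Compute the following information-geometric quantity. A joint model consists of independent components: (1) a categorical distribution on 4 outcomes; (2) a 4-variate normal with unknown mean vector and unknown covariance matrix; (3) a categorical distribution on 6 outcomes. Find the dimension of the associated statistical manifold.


The dimension of a statistical manifold equals the number of free
(independent) real parameters of the model. For a product of independent
blocks the parameter counts add.
- categorical on 4 outcomes (probabilities sum to 1): 4-1 = 3.
- 4-variate normal: 4 (mean) + 4*5/2 = 10 (symmetric covariance) = 14.
- categorical on 6 outcomes (probabilities sum to 1): 6-1 = 5.
Total = 3 + 14 + 5 = 22.
Dimension = 22

22


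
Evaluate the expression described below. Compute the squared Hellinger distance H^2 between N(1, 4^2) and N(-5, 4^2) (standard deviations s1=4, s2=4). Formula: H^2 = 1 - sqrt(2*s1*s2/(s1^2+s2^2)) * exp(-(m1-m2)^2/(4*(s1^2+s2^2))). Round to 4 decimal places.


Squared Hellinger distance for Gaussians:
H^2 = 1 - sqrt(2*s1*s2/(s1^2+s2^2)) * exp(-(m1-m2)^2/(4*(s1^2+s2^2))).
s1^2 = 16, s2^2 = 16, s1^2+s2^2 = 32.
sqrt(2*4*4/(32)) = 1.0.
(m1-m2)^2 = (6)^2 = 36.
exp(-36/(4*32)) = exp(-0.28125) = 0.75484.
H^2 = 1 - 1.0*0.75484 = 0.2452

0.2452


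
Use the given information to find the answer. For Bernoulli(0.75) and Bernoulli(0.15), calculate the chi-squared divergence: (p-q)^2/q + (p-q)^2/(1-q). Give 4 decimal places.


Chi-squared divergence between Bernoulli distributions:
chi^2 = (p-q)^2/q + (p-q)^2/(1-q).
p = 0.75, q = 0.15, p-q = 0.6.
(p-q)^2 = 0.36.
term1 = 0.36/0.15 = 2.4.
term2 = 0.36/0.85 = 0.423529.
chi^2 = 2.4 + 0.423529 = 2.8235

2.8235


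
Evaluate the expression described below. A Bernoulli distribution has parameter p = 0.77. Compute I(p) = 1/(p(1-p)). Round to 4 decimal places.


For Bernoulli(p), Fisher information is I(p) = 1/(p*(1-p)).
p = 0.77, 1-p = 0.23.
p*(1-p) = 0.1771.
I(p) = 1/0.1771 = 5.6465

5.6465


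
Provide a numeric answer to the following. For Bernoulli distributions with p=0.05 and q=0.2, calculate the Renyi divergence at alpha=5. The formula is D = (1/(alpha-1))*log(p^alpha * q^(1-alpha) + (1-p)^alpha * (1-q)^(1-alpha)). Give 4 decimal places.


Renyi divergence of order alpha between Bernoulli distributions:
D = (1/(alpha-1))*log(p^alpha * q^(1-alpha) + (1-p)^alpha * (1-q)^(1-alpha)).
alpha = 5, p = 0.05, q = 0.2.
p^alpha * q^(1-alpha) = 0.05^5 * 0.2^-4 = 0.000195.
(1-p)^alpha * (1-q)^(1-alpha) = 0.95^5 * 0.8^-4 = 1.889114.
sum = 0.000195 + 1.889114 = 1.889309.
D = (1/4)*log(1.889309) = 0.1591

0.1591


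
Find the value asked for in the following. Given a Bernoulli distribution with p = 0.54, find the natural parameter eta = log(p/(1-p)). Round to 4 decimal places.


Natural parameter for Bernoulli: eta = log(p/(1-p)).
p = 0.54, 1-p = 0.46.
p/(1-p) = 1.173913.
eta = log(1.173913) = 0.1603

0.1603


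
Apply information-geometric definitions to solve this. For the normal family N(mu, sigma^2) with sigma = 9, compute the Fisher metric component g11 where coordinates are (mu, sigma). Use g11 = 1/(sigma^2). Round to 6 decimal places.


For the 2-parameter normal family, the Fisher metric has:
  g11 = 1/sigma^2, g22 = 2/sigma^2.
sigma = 9, sigma^2 = 81.
g11 = 0.012346

0.012346


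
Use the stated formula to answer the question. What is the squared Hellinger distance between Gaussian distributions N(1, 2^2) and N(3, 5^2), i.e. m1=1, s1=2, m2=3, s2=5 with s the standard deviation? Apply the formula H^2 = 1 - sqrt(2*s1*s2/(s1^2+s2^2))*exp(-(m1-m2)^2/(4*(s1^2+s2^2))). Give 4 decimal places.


Squared Hellinger distance for Gaussians:
H^2 = 1 - sqrt(2*s1*s2/(s1^2+s2^2)) * exp(-(m1-m2)^2/(4*(s1^2+s2^2))).
s1^2 = 4, s2^2 = 25, s1^2+s2^2 = 29.
sqrt(2*2*5/(29)) = 0.830455.
(m1-m2)^2 = (-2)^2 = 4.
exp(-4/(4*29)) = exp(-0.034483) = 0.966105.
H^2 = 1 - 0.830455*0.966105 = 0.1977

0.1977


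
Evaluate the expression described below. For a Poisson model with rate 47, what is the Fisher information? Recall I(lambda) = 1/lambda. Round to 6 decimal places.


Fisher information for Poisson: I(lambda) = 1/lambda.
lambda = 47.
I(lambda) = 1/47 = 0.021277

0.021277


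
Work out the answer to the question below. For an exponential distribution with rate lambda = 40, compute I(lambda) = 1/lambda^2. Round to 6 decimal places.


Fisher information for exponential: I(lambda) = 1/lambda^2.
lambda = 40, lambda^2 = 1600.
I = 1/1600 = 0.000625

0.000625


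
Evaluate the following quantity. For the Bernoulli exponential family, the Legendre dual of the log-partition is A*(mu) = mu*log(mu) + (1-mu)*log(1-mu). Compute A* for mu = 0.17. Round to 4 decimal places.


Legendre transform for Bernoulli:
A*(mu) = mu*log(mu) + (1-mu)*log(1-mu).
mu = 0.17, 1-mu = 0.83.
mu*log(mu) = 0.17*log(0.17) = -0.301233.
(1-mu)*log(1-mu) = 0.83*log(0.83) = -0.154654.
A* = -0.301233 + -0.154654 = -0.4559

-0.4559


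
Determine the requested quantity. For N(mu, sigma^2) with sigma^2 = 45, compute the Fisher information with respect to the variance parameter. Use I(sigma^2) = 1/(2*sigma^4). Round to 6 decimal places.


Fisher information for variance: I(sigma^2) = 1/(2*sigma^4).
sigma^2 = 45, so sigma^4 = 2025.
I = 1/(2*2025) = 1/4050 = 0.000247

0.000247


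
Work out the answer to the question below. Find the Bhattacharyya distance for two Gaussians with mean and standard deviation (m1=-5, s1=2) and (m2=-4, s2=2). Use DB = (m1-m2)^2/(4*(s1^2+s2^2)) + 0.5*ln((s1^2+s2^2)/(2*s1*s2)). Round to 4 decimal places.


Bhattacharyya distance between two Gaussians:
DB = (m1-m2)^2/(4*(s1^2+s2^2)) + (1/2)*ln((s1^2+s2^2)/(2*s1*s2)).
(m1-m2)^2 = (-1)^2 = 1.
s1^2+s2^2 = 4 + 4 = 8.
term1 = 1/32 = 0.03125.
term2 = 0.5*ln(8/8.0) = 0.0.
DB = 0.03125 + 0.0 = 0.0313

0.0313


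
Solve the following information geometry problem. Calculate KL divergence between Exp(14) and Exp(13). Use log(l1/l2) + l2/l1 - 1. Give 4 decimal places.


KL divergence for exponential family:
KL = log(l1/l2) + l2/l1 - 1.
log(14/13) = 0.074108.
13/14 = 0.928571.
KL = 0.074108 + 0.928571 - 1 = 0.0027

0.0027


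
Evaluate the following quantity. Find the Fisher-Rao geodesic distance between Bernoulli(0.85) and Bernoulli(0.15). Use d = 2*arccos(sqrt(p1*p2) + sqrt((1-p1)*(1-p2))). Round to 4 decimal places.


Geodesic distance on Bernoulli manifold:
d(p1,p2) = 2*arccos(sqrt(p1*p2) + sqrt((1-p1)*(1-p2))).
sqrt(p1*p2) = sqrt(0.85*0.15) = 0.357071.
sqrt((1-p1)*(1-p2)) = sqrt(0.15*0.85) = 0.357071.
arg = 0.357071 + 0.357071 = 0.714143.
d = 2*arccos(0.714143) = 1.5508

1.5508


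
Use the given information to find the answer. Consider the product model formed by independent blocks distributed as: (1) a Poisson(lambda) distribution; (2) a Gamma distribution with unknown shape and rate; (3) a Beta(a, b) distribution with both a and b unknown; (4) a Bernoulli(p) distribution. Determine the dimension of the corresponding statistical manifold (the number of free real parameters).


The dimension of a statistical manifold equals the number of free
(independent) real parameters of the model. For a product of independent
blocks the parameter counts add.
- Poisson (lambda): 1.
- Gamma (shape, rate): 2.
- Beta (a, b): 2.
- Bernoulli (p): 1.
Total = 1 + 2 + 2 + 1 = 6.
Dimension = 6

6


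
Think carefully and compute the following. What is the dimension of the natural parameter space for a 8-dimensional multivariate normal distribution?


Exponential family dimension calculation:
For 8-dim MVN: mean has 8 params, covariance has 8*9/2 = 36 unique entries.
Total dim = 8 + 36 = 44.

44


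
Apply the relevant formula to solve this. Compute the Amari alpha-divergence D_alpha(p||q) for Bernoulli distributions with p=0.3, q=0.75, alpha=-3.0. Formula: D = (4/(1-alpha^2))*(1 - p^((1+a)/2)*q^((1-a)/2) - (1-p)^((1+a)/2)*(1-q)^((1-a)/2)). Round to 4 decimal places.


Amari alpha-divergence:
D = (4/(1-alpha^2))*(1 - p^((1+a)/2)*q^((1-a)/2) - (1-p)^((1+a)/2)*(1-q)^((1-a)/2)).
alpha = -3.0, p = 0.3, q = 0.75.
e1 = (1+alpha)/2 = -1.0, e2 = (1-alpha)/2 = 2.0.
t1 = p^e1 * q^e2 = 0.3^-1.0 * 0.75^2.0 = 1.875.
t2 = (1-p)^e1 * (1-q)^e2 = 0.7^-1.0 * 0.25^2.0 = 0.089286.
4/(1-alpha^2) = -0.5.
D = -0.5*(1 - 1.875 - 0.089286) = 0.4821

0.4821


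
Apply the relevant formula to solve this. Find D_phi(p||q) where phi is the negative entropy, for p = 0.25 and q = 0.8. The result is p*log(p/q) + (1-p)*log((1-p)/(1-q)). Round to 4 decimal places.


Bregman divergence with negative entropy generator:
D = p*log(p/q) + (1-p)*log((1-p)/(1-q)).
p = 0.25, q = 0.8.
p*log(p/q) = 0.25*log(0.25/0.8) = -0.290788.
(1-p)*log((1-p)/(1-q)) = 0.75*log(0.75/0.2) = 0.991317.
D = -0.290788 + 0.991317 = 0.7005

0.7005


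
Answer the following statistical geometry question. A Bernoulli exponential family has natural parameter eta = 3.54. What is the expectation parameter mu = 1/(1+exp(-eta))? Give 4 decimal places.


Dual coordinate (expectation parameter) for Bernoulli:
mu = 1/(1+exp(-eta)).
eta = 3.54.
exp(-eta) = exp(-3.54) = 0.029013.
mu = 1/(1+0.029013) = 0.9718

0.9718


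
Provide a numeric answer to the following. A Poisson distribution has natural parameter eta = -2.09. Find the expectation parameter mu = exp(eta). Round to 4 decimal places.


Expectation parameter for Poisson exponential family:
mu = exp(eta).
eta = -2.09.
mu = exp(-2.09) = 0.1237

0.1237


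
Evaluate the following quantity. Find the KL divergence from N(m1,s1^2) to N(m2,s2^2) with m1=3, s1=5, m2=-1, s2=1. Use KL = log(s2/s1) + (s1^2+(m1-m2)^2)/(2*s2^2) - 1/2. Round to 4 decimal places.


KL divergence between normal distributions:
KL = log(s2/s1) + (s1^2 + (m1-m2)^2)/(2*s2^2) - 1/2.
log(1/5) = -1.609438.
(5^2 + (3--1)^2)/(2*1^2) = (25 + 16)/2 = 20.5.
KL = -1.609438 + 20.5 - 0.5 = 18.3906

18.3906


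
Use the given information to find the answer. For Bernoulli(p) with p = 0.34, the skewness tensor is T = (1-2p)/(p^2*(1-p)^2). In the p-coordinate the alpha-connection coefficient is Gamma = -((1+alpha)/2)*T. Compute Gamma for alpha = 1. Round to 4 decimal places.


Skewness (Amari-Chentsov) tensor: T = (1-2p)/(p^2*(1-p)^2).
p = 0.34, 1-2p = 0.32, p^2 = 0.1156, (1-p)^2 = 0.4356.
T = 0.32/(0.1156 * 0.4356) = 6.354835.
In the p-coordinate, Gamma^(alpha) = Gamma^(0) - (alpha/2)*T with Gamma^(0) = (1/2)*g'(p) = -T/2,
so Gamma^(alpha) = -((1+alpha)/2)*T.
alpha = 1, -(1+alpha)/2 = -1.0.
Gamma = -1.0 * 6.354835 = -6.3548

-6.3548


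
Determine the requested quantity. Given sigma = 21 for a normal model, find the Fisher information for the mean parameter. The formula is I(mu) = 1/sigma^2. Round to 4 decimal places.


The Fisher information for the mean of a normal distribution is I(mu) = 1/sigma^2.
sigma = 21, so sigma^2 = 441.
I(mu) = 1/441 = 0.0023

0.0023


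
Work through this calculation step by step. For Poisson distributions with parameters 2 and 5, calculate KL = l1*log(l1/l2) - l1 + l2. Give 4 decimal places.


KL divergence for Poisson:
KL = l1*log(l1/l2) - l1 + l2.
l1 = 2, l2 = 5.
log(2/5) = -0.916291.
l1*log(l1/l2) = 2 * -0.916291 = -1.832581.
KL = -1.832581 - 2 + 5 = 1.1674

1.1674


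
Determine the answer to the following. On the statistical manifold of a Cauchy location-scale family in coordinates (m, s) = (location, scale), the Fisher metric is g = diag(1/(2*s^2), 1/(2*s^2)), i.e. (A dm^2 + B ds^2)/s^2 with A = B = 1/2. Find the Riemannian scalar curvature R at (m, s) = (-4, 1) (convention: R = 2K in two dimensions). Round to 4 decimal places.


The metric has the form g = (A dm^2 + B ds^2)/s^2 with A = 1/2, B = 1/2.
Substitute u = sqrt(A/B)*m: g = B*(du^2 + ds^2)/s^2, i.e. B times the
Poincare upper half-plane metric, which has constant Gaussian curvature -1.
Scaling a 2D metric by a constant c divides the Gaussian curvature by c,
so K = -1/B = -1/(1/2) = -2.0000 everywhere (the point (m, s) = (-4, 1) is irrelevant:
the curvature is constant).
Scalar curvature in dimension 2: R = 2K = -2/(1/2) = -4.0000.

-4.0000


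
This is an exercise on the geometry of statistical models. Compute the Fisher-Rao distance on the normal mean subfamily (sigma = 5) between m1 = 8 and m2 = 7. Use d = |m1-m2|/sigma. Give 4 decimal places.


On the fixed-variance normal subfamily, geodesic distance = |m1-m2|/sigma.
|8 - 7| = 1.
sigma = 5.
d = 1/5 = 0.2000

0.2000


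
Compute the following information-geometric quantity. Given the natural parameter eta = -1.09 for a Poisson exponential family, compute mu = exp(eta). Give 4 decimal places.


Expectation parameter for Poisson exponential family:
mu = exp(eta).
eta = -1.09.
mu = exp(-1.09) = 0.3362

0.3362


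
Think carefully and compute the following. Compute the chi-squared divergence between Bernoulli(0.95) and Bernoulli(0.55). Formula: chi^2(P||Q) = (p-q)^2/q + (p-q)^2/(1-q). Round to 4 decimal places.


Chi-squared divergence between Bernoulli distributions:
chi^2 = (p-q)^2/q + (p-q)^2/(1-q).
p = 0.95, q = 0.55, p-q = 0.4.
(p-q)^2 = 0.16.
term1 = 0.16/0.55 = 0.290909.
term2 = 0.16/0.45 = 0.355556.
chi^2 = 0.290909 + 0.355556 = 0.6465

0.6465


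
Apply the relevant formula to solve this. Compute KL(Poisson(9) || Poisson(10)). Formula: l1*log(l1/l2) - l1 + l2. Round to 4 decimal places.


KL divergence for Poisson:
KL = l1*log(l1/l2) - l1 + l2.
l1 = 9, l2 = 10.
log(9/10) = -0.105361.
l1*log(l1/l2) = 9 * -0.105361 = -0.948245.
KL = -0.948245 - 9 + 10 = 0.0518

0.0518


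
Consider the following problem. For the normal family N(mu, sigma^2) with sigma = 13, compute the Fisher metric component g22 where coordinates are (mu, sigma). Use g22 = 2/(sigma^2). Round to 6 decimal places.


For the 2-parameter normal family, the Fisher metric has:
  g11 = 1/sigma^2, g22 = 2/sigma^2.
sigma = 13, sigma^2 = 169.
g22 = 0.011834

0.011834


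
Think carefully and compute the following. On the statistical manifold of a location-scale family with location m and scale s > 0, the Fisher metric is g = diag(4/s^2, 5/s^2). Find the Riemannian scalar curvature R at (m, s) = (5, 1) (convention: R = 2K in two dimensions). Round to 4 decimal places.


The metric has the form g = (A dm^2 + B ds^2)/s^2 with A = 4, B = 5.
Substitute u = sqrt(A/B)*m: g = B*(du^2 + ds^2)/s^2, i.e. B times the
Poincare upper half-plane metric, which has constant Gaussian curvature -1.
Scaling a 2D metric by a constant c divides the Gaussian curvature by c,
so K = -1/B = -1/(5) = -0.2000 everywhere (the point (m, s) = (5, 1) is irrelevant:
the curvature is constant).
Scalar curvature in dimension 2: R = 2K = -2/(5) = -0.4000.

-0.4000


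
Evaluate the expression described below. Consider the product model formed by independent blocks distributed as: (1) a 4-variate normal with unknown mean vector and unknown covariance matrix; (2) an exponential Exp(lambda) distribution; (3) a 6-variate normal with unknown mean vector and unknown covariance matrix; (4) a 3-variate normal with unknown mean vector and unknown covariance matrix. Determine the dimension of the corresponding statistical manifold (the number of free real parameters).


The dimension of a statistical manifold equals the number of free
(independent) real parameters of the model. For a product of independent
blocks the parameter counts add.
- 4-variate normal: 4 (mean) + 4*5/2 = 10 (symmetric covariance) = 14.
- exponential (lambda): 1.
- 6-variate normal: 6 (mean) + 6*7/2 = 21 (symmetric covariance) = 27.
- 3-variate normal: 3 (mean) + 3*4/2 = 6 (symmetric covariance) = 9.
Total = 14 + 1 + 27 + 9 = 51.
Dimension = 51

51


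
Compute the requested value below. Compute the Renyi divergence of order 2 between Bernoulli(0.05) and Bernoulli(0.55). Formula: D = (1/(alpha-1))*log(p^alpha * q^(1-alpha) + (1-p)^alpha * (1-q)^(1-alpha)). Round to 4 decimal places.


Renyi divergence of order alpha between Bernoulli distributions:
D = (1/(alpha-1))*log(p^alpha * q^(1-alpha) + (1-p)^alpha * (1-q)^(1-alpha)).
alpha = 2, p = 0.05, q = 0.55.
p^alpha * q^(1-alpha) = 0.05^2 * 0.55^-1 = 0.004545.
(1-p)^alpha * (1-q)^(1-alpha) = 0.95^2 * 0.45^-1 = 2.005556.
sum = 0.004545 + 2.005556 = 2.010101.
D = (1/1)*log(2.010101) = 0.6982

0.6982


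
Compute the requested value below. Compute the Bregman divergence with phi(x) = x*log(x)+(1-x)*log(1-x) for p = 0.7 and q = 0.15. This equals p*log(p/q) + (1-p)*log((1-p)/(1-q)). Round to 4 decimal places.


Bregman divergence with negative entropy generator:
D = p*log(p/q) + (1-p)*log((1-p)/(1-q)).
p = 0.7, q = 0.15.
p*log(p/q) = 0.7*log(0.7/0.15) = 1.078312.
(1-p)*log((1-p)/(1-q)) = 0.3*log(0.3/0.85) = -0.312436.
D = 1.078312 + -0.312436 = 0.7659

0.7659


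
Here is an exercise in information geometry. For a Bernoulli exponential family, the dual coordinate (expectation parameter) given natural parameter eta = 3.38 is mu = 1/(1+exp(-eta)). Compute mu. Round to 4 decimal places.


Dual coordinate (expectation parameter) for Bernoulli:
mu = 1/(1+exp(-eta)).
eta = 3.38.
exp(-eta) = exp(-3.38) = 0.034047.
mu = 1/(1+0.034047) = 0.9671

0.9671


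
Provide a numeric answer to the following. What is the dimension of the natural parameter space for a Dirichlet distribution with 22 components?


Exponential family dimension calculation:
Dirichlet with 22 components has 22 natural parameters.

22


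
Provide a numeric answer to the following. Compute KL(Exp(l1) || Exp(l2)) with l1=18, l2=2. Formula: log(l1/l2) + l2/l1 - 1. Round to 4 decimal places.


KL divergence for exponential family:
KL = log(l1/l2) + l2/l1 - 1.
log(18/2) = 2.197225.
2/18 = 0.111111.
KL = 2.197225 + 0.111111 - 1 = 1.3083

1.3083


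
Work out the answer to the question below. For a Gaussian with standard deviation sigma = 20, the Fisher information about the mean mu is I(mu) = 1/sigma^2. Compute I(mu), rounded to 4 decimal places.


The Fisher information for the mean of a normal distribution is I(mu) = 1/sigma^2.
sigma = 20, so sigma^2 = 400.
I(mu) = 1/400 = 0.0025

0.0025


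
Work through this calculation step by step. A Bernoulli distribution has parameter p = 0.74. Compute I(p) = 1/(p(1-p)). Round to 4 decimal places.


For Bernoulli(p), Fisher information is I(p) = 1/(p*(1-p)).
p = 0.74, 1-p = 0.26.
p*(1-p) = 0.1924.
I(p) = 1/0.1924 = 5.1975

5.1975


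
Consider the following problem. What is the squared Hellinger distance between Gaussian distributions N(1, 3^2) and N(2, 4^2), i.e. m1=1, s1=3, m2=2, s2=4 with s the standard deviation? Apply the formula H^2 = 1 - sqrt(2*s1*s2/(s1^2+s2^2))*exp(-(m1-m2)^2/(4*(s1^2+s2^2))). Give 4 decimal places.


Squared Hellinger distance for Gaussians:
H^2 = 1 - sqrt(2*s1*s2/(s1^2+s2^2)) * exp(-(m1-m2)^2/(4*(s1^2+s2^2))).
s1^2 = 9, s2^2 = 16, s1^2+s2^2 = 25.
sqrt(2*3*4/(25)) = 0.979796.
(m1-m2)^2 = (-1)^2 = 1.
exp(-1/(4*25)) = exp(-0.01) = 0.99005.
H^2 = 1 - 0.979796*0.99005 = 0.0300

0.0300


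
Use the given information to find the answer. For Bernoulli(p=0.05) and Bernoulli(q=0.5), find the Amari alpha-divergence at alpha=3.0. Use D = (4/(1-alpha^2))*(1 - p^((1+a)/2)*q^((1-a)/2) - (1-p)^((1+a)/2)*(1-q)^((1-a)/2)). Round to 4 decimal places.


Amari alpha-divergence:
D = (4/(1-alpha^2))*(1 - p^((1+a)/2)*q^((1-a)/2) - (1-p)^((1+a)/2)*(1-q)^((1-a)/2)).
alpha = 3.0, p = 0.05, q = 0.5.
e1 = (1+alpha)/2 = 2.0, e2 = (1-alpha)/2 = -1.0.
t1 = p^e1 * q^e2 = 0.05^2.0 * 0.5^-1.0 = 0.005.
t2 = (1-p)^e1 * (1-q)^e2 = 0.95^2.0 * 0.5^-1.0 = 1.805.
4/(1-alpha^2) = -0.5.
D = -0.5*(1 - 0.005 - 1.805) = 0.4050

0.4050


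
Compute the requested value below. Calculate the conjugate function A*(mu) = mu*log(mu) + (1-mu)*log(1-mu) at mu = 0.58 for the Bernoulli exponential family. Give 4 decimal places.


Legendre transform for Bernoulli:
A*(mu) = mu*log(mu) + (1-mu)*log(1-mu).
mu = 0.58, 1-mu = 0.42.
mu*log(mu) = 0.58*log(0.58) = -0.315942.
(1-mu)*log(1-mu) = 0.42*log(0.42) = -0.36435.
A* = -0.315942 + -0.36435 = -0.6803

-0.6803


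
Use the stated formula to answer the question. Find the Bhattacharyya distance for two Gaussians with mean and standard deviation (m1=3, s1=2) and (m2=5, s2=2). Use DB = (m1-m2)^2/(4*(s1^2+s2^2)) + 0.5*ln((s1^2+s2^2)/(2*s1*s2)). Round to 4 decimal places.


Bhattacharyya distance between two Gaussians:
DB = (m1-m2)^2/(4*(s1^2+s2^2)) + (1/2)*ln((s1^2+s2^2)/(2*s1*s2)).
(m1-m2)^2 = (-2)^2 = 4.
s1^2+s2^2 = 4 + 4 = 8.
term1 = 4/32 = 0.125.
term2 = 0.5*ln(8/8.0) = 0.0.
DB = 0.125 + 0.0 = 0.1250

0.1250


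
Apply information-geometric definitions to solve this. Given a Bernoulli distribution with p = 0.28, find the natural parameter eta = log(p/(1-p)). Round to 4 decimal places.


Natural parameter for Bernoulli: eta = log(p/(1-p)).
p = 0.28, 1-p = 0.72.
p/(1-p) = 0.388889.
eta = log(0.388889) = -0.9445

-0.9445


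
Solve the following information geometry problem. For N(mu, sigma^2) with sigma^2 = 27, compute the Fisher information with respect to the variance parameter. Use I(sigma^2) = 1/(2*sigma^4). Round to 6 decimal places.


Fisher information for variance: I(sigma^2) = 1/(2*sigma^4).
sigma^2 = 27, so sigma^4 = 729.
I = 1/(2*729) = 1/1458 = 0.000686

0.000686


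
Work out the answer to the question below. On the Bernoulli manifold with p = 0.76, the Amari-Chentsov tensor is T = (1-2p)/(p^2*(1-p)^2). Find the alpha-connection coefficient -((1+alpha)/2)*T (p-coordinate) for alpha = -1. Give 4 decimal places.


Skewness (Amari-Chentsov) tensor: T = (1-2p)/(p^2*(1-p)^2).
p = 0.76, 1-2p = -0.52, p^2 = 0.5776, (1-p)^2 = 0.0576.
T = -0.52/(0.5776 * 0.0576) = -15.629809.
In the p-coordinate, Gamma^(alpha) = Gamma^(0) - (alpha/2)*T with Gamma^(0) = (1/2)*g'(p) = -T/2,
so Gamma^(alpha) = -((1+alpha)/2)*T.
alpha = -1, -(1+alpha)/2 = 0.0.
Gamma = 0.0 * -15.629809 = 0.0000

0.0000


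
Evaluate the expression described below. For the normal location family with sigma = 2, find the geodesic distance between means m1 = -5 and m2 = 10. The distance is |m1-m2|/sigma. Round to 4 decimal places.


On the fixed-variance normal subfamily, geodesic distance = |m1-m2|/sigma.
|-5 - 10| = 15.
sigma = 2.
d = 15/2 = 7.5000

7.5000


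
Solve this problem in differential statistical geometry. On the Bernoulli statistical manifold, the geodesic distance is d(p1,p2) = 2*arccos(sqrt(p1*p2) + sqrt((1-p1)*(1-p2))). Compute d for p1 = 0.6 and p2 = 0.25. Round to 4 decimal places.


Geodesic distance on Bernoulli manifold:
d(p1,p2) = 2*arccos(sqrt(p1*p2) + sqrt((1-p1)*(1-p2))).
sqrt(p1*p2) = sqrt(0.6*0.25) = 0.387298.
sqrt((1-p1)*(1-p2)) = sqrt(0.4*0.75) = 0.547723.
arg = 0.387298 + 0.547723 = 0.935021.
d = 2*arccos(0.935021) = 0.7250

0.7250


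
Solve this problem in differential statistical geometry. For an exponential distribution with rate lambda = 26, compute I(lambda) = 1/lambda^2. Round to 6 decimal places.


Fisher information for exponential: I(lambda) = 1/lambda^2.
lambda = 26, lambda^2 = 676.
I = 1/676 = 0.001479

0.001479


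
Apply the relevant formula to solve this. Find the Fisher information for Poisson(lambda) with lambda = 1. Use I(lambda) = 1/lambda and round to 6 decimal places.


Fisher information for Poisson: I(lambda) = 1/lambda.
lambda = 1.
I(lambda) = 1/1 = 1.000000

1.000000


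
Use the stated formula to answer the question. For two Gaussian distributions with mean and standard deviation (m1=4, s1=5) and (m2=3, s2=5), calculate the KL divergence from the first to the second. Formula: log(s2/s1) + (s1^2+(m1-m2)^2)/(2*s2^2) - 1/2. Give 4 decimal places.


KL divergence between normal distributions:
KL = log(s2/s1) + (s1^2 + (m1-m2)^2)/(2*s2^2) - 1/2.
log(5/5) = 0.0.
(5^2 + (4-3)^2)/(2*5^2) = (25 + 1)/50 = 0.52.
KL = 0.0 + 0.52 - 0.5 = 0.0200

0.0200


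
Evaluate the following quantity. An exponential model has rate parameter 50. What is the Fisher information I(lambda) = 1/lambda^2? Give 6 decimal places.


Fisher information for exponential: I(lambda) = 1/lambda^2.
lambda = 50, lambda^2 = 2500.
I = 1/2500 = 0.000400

0.000400


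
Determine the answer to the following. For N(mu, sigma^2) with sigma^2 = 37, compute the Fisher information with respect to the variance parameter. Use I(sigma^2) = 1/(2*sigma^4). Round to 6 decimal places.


Fisher information for variance: I(sigma^2) = 1/(2*sigma^4).
sigma^2 = 37, so sigma^4 = 1369.
I = 1/(2*1369) = 1/2738 = 0.000365

0.000365


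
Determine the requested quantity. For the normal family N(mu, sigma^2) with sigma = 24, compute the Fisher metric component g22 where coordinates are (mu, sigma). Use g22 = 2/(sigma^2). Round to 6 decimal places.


For the 2-parameter normal family, the Fisher metric has:
  g11 = 1/sigma^2, g22 = 2/sigma^2.
sigma = 24, sigma^2 = 576.
g22 = 0.003472

0.003472


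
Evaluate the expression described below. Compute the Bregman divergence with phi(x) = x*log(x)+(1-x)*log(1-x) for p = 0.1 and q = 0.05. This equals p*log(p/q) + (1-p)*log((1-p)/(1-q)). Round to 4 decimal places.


Bregman divergence with negative entropy generator:
D = p*log(p/q) + (1-p)*log((1-p)/(1-q)).
p = 0.1, q = 0.05.
p*log(p/q) = 0.1*log(0.1/0.05) = 0.069315.
(1-p)*log((1-p)/(1-q)) = 0.9*log(0.9/0.95) = -0.04866.
D = 0.069315 + -0.04866 = 0.0207

0.0207


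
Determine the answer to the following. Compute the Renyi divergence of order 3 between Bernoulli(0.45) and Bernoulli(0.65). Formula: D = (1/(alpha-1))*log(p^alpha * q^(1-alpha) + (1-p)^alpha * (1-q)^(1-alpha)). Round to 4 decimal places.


Renyi divergence of order alpha between Bernoulli distributions:
D = (1/(alpha-1))*log(p^alpha * q^(1-alpha) + (1-p)^alpha * (1-q)^(1-alpha)).
alpha = 3, p = 0.45, q = 0.65.
p^alpha * q^(1-alpha) = 0.45^3 * 0.65^-2 = 0.21568.
(1-p)^alpha * (1-q)^(1-alpha) = 0.55^3 * 0.35^-2 = 1.358163.
sum = 0.21568 + 1.358163 = 1.573844.
D = (1/2)*log(1.573844) = 0.2268

0.2268


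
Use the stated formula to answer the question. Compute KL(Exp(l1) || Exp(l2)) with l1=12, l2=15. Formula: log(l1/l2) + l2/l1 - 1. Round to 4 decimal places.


KL divergence for exponential family:
KL = log(l1/l2) + l2/l1 - 1.
log(12/15) = -0.223144.
15/12 = 1.25.
KL = -0.223144 + 1.25 - 1 = 0.0269

0.0269


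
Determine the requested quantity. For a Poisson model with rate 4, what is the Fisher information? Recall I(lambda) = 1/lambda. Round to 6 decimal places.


Fisher information for Poisson: I(lambda) = 1/lambda.
lambda = 4.
I(lambda) = 1/4 = 0.250000

0.250000


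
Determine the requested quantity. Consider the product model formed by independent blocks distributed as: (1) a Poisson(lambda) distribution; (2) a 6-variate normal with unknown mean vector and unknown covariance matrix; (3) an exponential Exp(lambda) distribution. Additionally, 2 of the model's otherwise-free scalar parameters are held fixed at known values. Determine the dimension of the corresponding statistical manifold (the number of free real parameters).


The dimension of a statistical manifold equals the number of free
(independent) real parameters of the model. For a product of independent
blocks the parameter counts add.
- Poisson (lambda): 1.
- 6-variate normal: 6 (mean) + 6*7/2 = 21 (symmetric covariance) = 27.
- exponential (lambda): 1.
Total = 1 + 27 + 1 = 29.
2 parameter(s) fixed at known values: 29 - 2 = 27.
Dimension = 27

27


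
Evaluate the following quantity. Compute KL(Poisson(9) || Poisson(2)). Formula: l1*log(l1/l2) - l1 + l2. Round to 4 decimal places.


KL divergence for Poisson:
KL = l1*log(l1/l2) - l1 + l2.
l1 = 9, l2 = 2.
log(9/2) = 1.504077.
l1*log(l1/l2) = 9 * 1.504077 = 13.536697.
KL = 13.536697 - 9 + 2 = 6.5367

6.5367


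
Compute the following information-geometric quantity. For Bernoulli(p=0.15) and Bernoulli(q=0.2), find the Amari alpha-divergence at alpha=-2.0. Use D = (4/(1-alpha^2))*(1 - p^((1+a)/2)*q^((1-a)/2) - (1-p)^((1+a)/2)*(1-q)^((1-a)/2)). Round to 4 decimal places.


Amari alpha-divergence:
D = (4/(1-alpha^2))*(1 - p^((1+a)/2)*q^((1-a)/2) - (1-p)^((1+a)/2)*(1-q)^((1-a)/2)).
alpha = -2.0, p = 0.15, q = 0.2.
e1 = (1+alpha)/2 = -0.5, e2 = (1-alpha)/2 = 1.5.
t1 = p^e1 * q^e2 = 0.15^-0.5 * 0.2^1.5 = 0.23094.
t2 = (1-p)^e1 * (1-q)^e2 = 0.85^-0.5 * 0.8^1.5 = 0.776114.
4/(1-alpha^2) = -1.333333.
D = -1.333333*(1 - 0.23094 - 0.776114) = 0.0094

0.0094


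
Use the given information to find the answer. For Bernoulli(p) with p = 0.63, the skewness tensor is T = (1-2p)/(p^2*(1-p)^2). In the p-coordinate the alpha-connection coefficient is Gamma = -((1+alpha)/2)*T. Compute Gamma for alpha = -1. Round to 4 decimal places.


Skewness (Amari-Chentsov) tensor: T = (1-2p)/(p^2*(1-p)^2).
p = 0.63, 1-2p = -0.26, p^2 = 0.3969, (1-p)^2 = 0.1369.
T = -0.26/(0.3969 * 0.1369) = -4.785076.
In the p-coordinate, Gamma^(alpha) = Gamma^(0) - (alpha/2)*T with Gamma^(0) = (1/2)*g'(p) = -T/2,
so Gamma^(alpha) = -((1+alpha)/2)*T.
alpha = -1, -(1+alpha)/2 = 0.0.
Gamma = 0.0 * -4.785076 = 0.0000

0.0000


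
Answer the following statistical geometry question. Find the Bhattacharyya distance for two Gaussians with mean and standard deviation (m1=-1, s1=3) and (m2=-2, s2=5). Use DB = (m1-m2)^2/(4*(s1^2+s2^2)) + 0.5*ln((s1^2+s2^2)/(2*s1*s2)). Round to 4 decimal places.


Bhattacharyya distance between two Gaussians:
DB = (m1-m2)^2/(4*(s1^2+s2^2)) + (1/2)*ln((s1^2+s2^2)/(2*s1*s2)).
(m1-m2)^2 = (1)^2 = 1.
s1^2+s2^2 = 9 + 25 = 34.
term1 = 1/136 = 0.007353.
term2 = 0.5*ln(34/30.0) = 0.062582.
DB = 0.007353 + 0.062582 = 0.0699

0.0699


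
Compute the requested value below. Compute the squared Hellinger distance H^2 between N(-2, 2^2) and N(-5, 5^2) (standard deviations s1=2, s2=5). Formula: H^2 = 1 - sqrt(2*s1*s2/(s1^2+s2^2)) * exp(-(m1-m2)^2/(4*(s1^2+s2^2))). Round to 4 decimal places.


Squared Hellinger distance for Gaussians:
H^2 = 1 - sqrt(2*s1*s2/(s1^2+s2^2)) * exp(-(m1-m2)^2/(4*(s1^2+s2^2))).
s1^2 = 4, s2^2 = 25, s1^2+s2^2 = 29.
sqrt(2*2*5/(29)) = 0.830455.
(m1-m2)^2 = (3)^2 = 9.
exp(-9/(4*29)) = exp(-0.077586) = 0.925347.
H^2 = 1 - 0.830455*0.925347 = 0.2315

0.2315


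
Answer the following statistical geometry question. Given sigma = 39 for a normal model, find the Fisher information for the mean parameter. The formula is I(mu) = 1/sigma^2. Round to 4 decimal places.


The Fisher information for the mean of a normal distribution is I(mu) = 1/sigma^2.
sigma = 39, so sigma^2 = 1521.
I(mu) = 1/1521 = 0.0007

0.0007


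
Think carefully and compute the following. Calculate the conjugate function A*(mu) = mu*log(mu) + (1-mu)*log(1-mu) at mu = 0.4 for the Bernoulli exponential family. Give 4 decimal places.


Legendre transform for Bernoulli:
A*(mu) = mu*log(mu) + (1-mu)*log(1-mu).
mu = 0.4, 1-mu = 0.6.
mu*log(mu) = 0.4*log(0.4) = -0.366516.
(1-mu)*log(1-mu) = 0.6*log(0.6) = -0.306495.
A* = -0.366516 + -0.306495 = -0.6730

-0.6730


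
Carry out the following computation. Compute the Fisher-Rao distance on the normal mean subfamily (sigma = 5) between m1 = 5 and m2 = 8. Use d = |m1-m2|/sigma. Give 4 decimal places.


On the fixed-variance normal subfamily, geodesic distance = |m1-m2|/sigma.
|5 - 8| = 3.
sigma = 5.
d = 3/5 = 0.6000

0.6000


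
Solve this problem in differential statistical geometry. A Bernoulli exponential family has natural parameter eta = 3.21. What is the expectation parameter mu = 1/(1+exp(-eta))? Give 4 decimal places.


Dual coordinate (expectation parameter) for Bernoulli:
mu = 1/(1+exp(-eta)).
eta = 3.21.
exp(-eta) = exp(-3.21) = 0.040357.
mu = 1/(1+0.040357) = 0.9612

0.9612


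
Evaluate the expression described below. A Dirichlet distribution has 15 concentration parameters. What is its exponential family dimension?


Exponential family dimension calculation:
Dirichlet with 15 components has 15 natural parameters.

15


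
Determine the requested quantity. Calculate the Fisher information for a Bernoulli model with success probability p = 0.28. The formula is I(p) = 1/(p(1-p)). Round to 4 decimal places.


For Bernoulli(p), Fisher information is I(p) = 1/(p*(1-p)).
p = 0.28, 1-p = 0.72.
p*(1-p) = 0.2016.
I(p) = 1/0.2016 = 4.9603

4.9603


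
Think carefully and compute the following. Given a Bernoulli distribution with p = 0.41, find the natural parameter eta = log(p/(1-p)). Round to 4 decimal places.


Natural parameter for Bernoulli: eta = log(p/(1-p)).
p = 0.41, 1-p = 0.59.
p/(1-p) = 0.694915.
eta = log(0.694915) = -0.3640

-0.3640


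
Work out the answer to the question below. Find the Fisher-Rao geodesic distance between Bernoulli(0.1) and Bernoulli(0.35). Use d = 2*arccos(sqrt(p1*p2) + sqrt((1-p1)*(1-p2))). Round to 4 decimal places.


Geodesic distance on Bernoulli manifold:
d(p1,p2) = 2*arccos(sqrt(p1*p2) + sqrt((1-p1)*(1-p2))).
sqrt(p1*p2) = sqrt(0.1*0.35) = 0.187083.
sqrt((1-p1)*(1-p2)) = sqrt(0.9*0.65) = 0.764853.
arg = 0.187083 + 0.764853 = 0.951936.
d = 2*arccos(0.951936) = 0.6226

0.6226


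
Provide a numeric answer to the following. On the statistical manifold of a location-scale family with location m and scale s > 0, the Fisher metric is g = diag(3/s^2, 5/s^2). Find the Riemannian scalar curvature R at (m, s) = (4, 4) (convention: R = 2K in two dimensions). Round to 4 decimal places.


The metric has the form g = (A dm^2 + B ds^2)/s^2 with A = 3, B = 5.
Substitute u = sqrt(A/B)*m: g = B*(du^2 + ds^2)/s^2, i.e. B times the
Poincare upper half-plane metric, which has constant Gaussian curvature -1.
Scaling a 2D metric by a constant c divides the Gaussian curvature by c,
so K = -1/B = -1/(5) = -0.2000 everywhere (the point (m, s) = (4, 4) is irrelevant:
the curvature is constant).
Scalar curvature in dimension 2: R = 2K = -2/(5) = -0.4000.

-0.4000


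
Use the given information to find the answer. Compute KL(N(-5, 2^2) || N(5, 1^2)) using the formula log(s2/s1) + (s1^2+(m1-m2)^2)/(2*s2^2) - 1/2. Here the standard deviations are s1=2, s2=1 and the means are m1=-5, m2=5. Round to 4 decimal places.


KL divergence between normal distributions:
KL = log(s2/s1) + (s1^2 + (m1-m2)^2)/(2*s2^2) - 1/2.
log(1/2) = -0.693147.
(2^2 + (-5-5)^2)/(2*1^2) = (4 + 100)/2 = 52.0.
KL = -0.693147 + 52.0 - 0.5 = 50.8069

50.8069


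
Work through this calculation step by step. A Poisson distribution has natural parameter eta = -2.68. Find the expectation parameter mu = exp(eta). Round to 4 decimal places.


Expectation parameter for Poisson exponential family:
mu = exp(eta).
eta = -2.68.
mu = exp(-2.68) = 0.0686

0.0686


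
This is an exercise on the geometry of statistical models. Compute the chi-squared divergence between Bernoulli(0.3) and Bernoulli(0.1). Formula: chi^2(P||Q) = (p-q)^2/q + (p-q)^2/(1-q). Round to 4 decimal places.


Chi-squared divergence between Bernoulli distributions:
chi^2 = (p-q)^2/q + (p-q)^2/(1-q).
p = 0.3, q = 0.1, p-q = 0.2.
(p-q)^2 = 0.04.
term1 = 0.04/0.1 = 0.4.
term2 = 0.04/0.9 = 0.044444.
chi^2 = 0.4 + 0.044444 = 0.4444

0.4444


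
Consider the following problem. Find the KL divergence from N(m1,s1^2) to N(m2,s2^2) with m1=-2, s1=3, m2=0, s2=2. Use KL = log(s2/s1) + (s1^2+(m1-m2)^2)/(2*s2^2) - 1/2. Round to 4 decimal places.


KL divergence between normal distributions:
KL = log(s2/s1) + (s1^2 + (m1-m2)^2)/(2*s2^2) - 1/2.
log(2/3) = -0.405465.
(3^2 + (-2-0)^2)/(2*2^2) = (9 + 4)/8 = 1.625.
KL = -0.405465 + 1.625 - 0.5 = 0.7195

0.7195


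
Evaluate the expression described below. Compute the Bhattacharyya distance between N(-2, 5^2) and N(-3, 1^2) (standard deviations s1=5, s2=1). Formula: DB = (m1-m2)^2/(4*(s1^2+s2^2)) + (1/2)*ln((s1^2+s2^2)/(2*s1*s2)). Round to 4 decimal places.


Bhattacharyya distance between two Gaussians:
DB = (m1-m2)^2/(4*(s1^2+s2^2)) + (1/2)*ln((s1^2+s2^2)/(2*s1*s2)).
(m1-m2)^2 = (1)^2 = 1.
s1^2+s2^2 = 25 + 1 = 26.
term1 = 1/104 = 0.009615.
term2 = 0.5*ln(26/10.0) = 0.477756.
DB = 0.009615 + 0.477756 = 0.4874

0.4874
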